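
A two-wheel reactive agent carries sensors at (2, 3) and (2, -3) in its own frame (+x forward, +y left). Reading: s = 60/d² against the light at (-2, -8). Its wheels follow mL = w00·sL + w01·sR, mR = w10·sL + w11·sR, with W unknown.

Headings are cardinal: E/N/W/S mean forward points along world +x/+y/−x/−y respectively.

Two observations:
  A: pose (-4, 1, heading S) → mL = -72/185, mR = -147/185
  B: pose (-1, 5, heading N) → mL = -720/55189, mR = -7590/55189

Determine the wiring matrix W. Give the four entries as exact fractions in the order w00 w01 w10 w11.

-1 1 -1 1/2

obs A: pose=(-4,1,S) → sL=6/5, sR=30/37, mL=-72/185, mR=-147/185
obs B: pose=(-1,5,N) → sL=60/229, sR=60/241, mL=-720/55189, mR=-7590/55189
sensor matrix S = [[6/5, 30/37], [60/229, 60/241]]; det S = 176256/2041993
solve [mL_A; mL_B] = S·[w00; w01] and [mR_A; mR_B] = S·[w10; w11]:
  w00 = -1, w01 = 1, w10 = -1, w11 = 1/2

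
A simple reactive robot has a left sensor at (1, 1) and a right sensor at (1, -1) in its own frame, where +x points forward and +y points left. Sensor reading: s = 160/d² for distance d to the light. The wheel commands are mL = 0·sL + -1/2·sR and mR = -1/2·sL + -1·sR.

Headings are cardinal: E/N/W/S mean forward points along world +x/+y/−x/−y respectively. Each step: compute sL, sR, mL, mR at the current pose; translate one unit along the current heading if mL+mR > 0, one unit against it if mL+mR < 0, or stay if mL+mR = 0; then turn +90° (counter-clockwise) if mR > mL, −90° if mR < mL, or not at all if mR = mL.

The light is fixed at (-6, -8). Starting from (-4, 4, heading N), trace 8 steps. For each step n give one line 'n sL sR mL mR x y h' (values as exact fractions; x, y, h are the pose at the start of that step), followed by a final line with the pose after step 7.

n=0: pose=(-4,4,N); sL=16/17, sR=80/89; mL=-40/89, mR=-2072/1513; mL+mR=-2752/1513 → advance -1; mR−mL=-1392/1513 → turn -1·90°
n=1: pose=(-4,3,E); sL=160/153, sR=160/109; mL=-80/109, mR=-33200/16677; mL+mR=-45440/16677 → advance -1; mR−mL=-20960/16677 → turn -1·90°
n=2: pose=(-5,3,S); sL=20/13, sR=8/5; mL=-4/5, mR=-154/65; mL+mR=-206/65 → advance -1; mR−mL=-102/65 → turn -1·90°
n=3: pose=(-5,4,W); sL=160/121, sR=160/169; mL=-80/169, mR=-32880/20449; mL+mR=-42560/20449 → advance -1; mR−mL=-23200/20449 → turn -1·90°
n=4: pose=(-4,4,N); sL=16/17, sR=80/89; mL=-40/89, mR=-2072/1513; mL+mR=-2752/1513 → advance -1; mR−mL=-1392/1513 → turn -1·90°
n=5: pose=(-4,3,E); sL=160/153, sR=160/109; mL=-80/109, mR=-33200/16677; mL+mR=-45440/16677 → advance -1; mR−mL=-20960/16677 → turn -1·90°
n=6: pose=(-5,3,S); sL=20/13, sR=8/5; mL=-4/5, mR=-154/65; mL+mR=-206/65 → advance -1; mR−mL=-102/65 → turn -1·90°
n=7: pose=(-5,4,W); sL=160/121, sR=160/169; mL=-80/169, mR=-32880/20449; mL+mR=-42560/20449 → advance -1; mR−mL=-23200/20449 → turn -1·90°

0 16/17 80/89 -40/89 -2072/1513 -4 4 N
1 160/153 160/109 -80/109 -33200/16677 -4 3 E
2 20/13 8/5 -4/5 -154/65 -5 3 S
3 160/121 160/169 -80/169 -32880/20449 -5 4 W
4 16/17 80/89 -40/89 -2072/1513 -4 4 N
5 160/153 160/109 -80/109 -33200/16677 -4 3 E
6 20/13 8/5 -4/5 -154/65 -5 3 S
7 160/121 160/169 -80/169 -32880/20449 -5 4 W
final -4 4 N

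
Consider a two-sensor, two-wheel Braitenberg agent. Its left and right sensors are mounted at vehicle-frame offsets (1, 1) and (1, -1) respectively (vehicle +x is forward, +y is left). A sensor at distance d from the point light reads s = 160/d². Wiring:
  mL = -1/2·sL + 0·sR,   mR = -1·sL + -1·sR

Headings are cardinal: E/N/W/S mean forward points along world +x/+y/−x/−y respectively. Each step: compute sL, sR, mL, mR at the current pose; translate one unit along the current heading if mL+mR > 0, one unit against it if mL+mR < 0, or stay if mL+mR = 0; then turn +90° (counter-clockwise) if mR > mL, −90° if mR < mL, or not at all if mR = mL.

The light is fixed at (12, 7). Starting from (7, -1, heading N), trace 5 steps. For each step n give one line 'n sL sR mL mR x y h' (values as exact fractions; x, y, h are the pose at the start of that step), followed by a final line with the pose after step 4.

n=0: pose=(7,-1,N); sL=32/17, sR=32/13; mL=-16/17, mR=-960/221; mL+mR=-1168/221 → advance -1; mR−mL=-752/221 → turn -1·90°
n=1: pose=(7,-2,E); sL=2, sR=40/29; mL=-1, mR=-98/29; mL+mR=-127/29 → advance -1; mR−mL=-69/29 → turn -1·90°
n=2: pose=(6,-2,S); sL=32/25, sR=160/149; mL=-16/25, mR=-8768/3725; mL+mR=-11152/3725 → advance -1; mR−mL=-6384/3725 → turn -1·90°
n=3: pose=(6,-1,W); sL=16/13, sR=80/49; mL=-8/13, mR=-1824/637; mL+mR=-2216/637 → advance -1; mR−mL=-1432/637 → turn -1·90°
n=4: pose=(7,-1,N); sL=32/17, sR=32/13; mL=-16/17, mR=-960/221; mL+mR=-1168/221 → advance -1; mR−mL=-752/221 → turn -1·90°

0 32/17 32/13 -16/17 -960/221 7 -1 N
1 2 40/29 -1 -98/29 7 -2 E
2 32/25 160/149 -16/25 -8768/3725 6 -2 S
3 16/13 80/49 -8/13 -1824/637 6 -1 W
4 32/17 32/13 -16/17 -960/221 7 -1 N
final 7 -2 E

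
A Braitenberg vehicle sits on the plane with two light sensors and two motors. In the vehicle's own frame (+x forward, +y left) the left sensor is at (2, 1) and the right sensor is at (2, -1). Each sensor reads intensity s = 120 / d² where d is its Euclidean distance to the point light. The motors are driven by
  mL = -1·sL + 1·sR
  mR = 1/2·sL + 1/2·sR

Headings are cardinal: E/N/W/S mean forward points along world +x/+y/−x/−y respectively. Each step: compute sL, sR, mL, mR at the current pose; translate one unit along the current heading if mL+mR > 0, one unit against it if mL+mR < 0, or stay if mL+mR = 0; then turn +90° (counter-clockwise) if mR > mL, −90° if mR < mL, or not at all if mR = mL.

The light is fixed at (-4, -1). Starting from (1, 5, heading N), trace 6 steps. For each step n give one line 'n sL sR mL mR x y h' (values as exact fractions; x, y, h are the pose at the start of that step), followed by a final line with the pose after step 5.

n=0: pose=(1,5,N); sL=3/2, sR=6/5; mL=-3/10, mR=27/20; mL+mR=21/20 → advance +1; mR−mL=33/20 → turn +1·90°
n=1: pose=(1,6,W); sL=8/3, sR=120/73; mL=-224/219, mR=472/219; mL+mR=248/219 → advance +1; mR−mL=232/73 → turn +1·90°
n=2: pose=(0,6,S); sL=12/5, sR=60/17; mL=96/85, mR=252/85; mL+mR=348/85 → advance +1; mR−mL=156/85 → turn +1·90°
n=3: pose=(0,5,E); sL=24/17, sR=120/61; mL=576/1037, mR=1752/1037; mL+mR=2328/1037 → advance +1; mR−mL=1176/1037 → turn +1·90°
n=4: pose=(1,5,N); sL=3/2, sR=6/5; mL=-3/10, mR=27/20; mL+mR=21/20 → advance +1; mR−mL=33/20 → turn +1·90°
n=5: pose=(1,6,W); sL=8/3, sR=120/73; mL=-224/219, mR=472/219; mL+mR=248/219 → advance +1; mR−mL=232/73 → turn +1·90°

0 3/2 6/5 -3/10 27/20 1 5 N
1 8/3 120/73 -224/219 472/219 1 6 W
2 12/5 60/17 96/85 252/85 0 6 S
3 24/17 120/61 576/1037 1752/1037 0 5 E
4 3/2 6/5 -3/10 27/20 1 5 N
5 8/3 120/73 -224/219 472/219 1 6 W
final 0 6 S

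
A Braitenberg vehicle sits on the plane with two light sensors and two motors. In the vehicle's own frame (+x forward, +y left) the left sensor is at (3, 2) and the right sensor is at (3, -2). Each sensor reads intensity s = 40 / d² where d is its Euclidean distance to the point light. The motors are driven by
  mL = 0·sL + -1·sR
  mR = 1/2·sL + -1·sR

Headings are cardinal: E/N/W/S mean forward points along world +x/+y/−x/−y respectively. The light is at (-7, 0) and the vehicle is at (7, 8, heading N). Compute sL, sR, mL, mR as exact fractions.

8/53 40/377 -40/377 -612/19981

left sensor world pos  = (5, 11); dL² = 265
right sensor world pos = (9, 11); dR² = 377
sL = 40/265 = 8/53
sR = 40/377 = 40/377
mL = 0·sL + -1·sR = -40/377
mR = 1/2·sL + -1·sR = -612/19981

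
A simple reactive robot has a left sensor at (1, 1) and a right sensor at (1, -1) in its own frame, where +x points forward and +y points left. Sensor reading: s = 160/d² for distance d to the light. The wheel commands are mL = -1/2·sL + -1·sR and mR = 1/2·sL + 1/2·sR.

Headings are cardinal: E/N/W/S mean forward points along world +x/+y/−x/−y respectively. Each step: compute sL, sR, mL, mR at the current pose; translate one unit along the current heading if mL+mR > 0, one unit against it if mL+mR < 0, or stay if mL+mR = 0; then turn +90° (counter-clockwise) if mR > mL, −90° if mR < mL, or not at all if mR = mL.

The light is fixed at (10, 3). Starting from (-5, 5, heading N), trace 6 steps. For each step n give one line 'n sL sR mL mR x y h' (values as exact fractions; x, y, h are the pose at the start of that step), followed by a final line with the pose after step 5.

0 32/53 32/41 -2352/2173 1504/2173 -5 5 N
1 5/8 8/13 -193/208 129/208 -5 4 W
2 160/169 32/45 -9008/7605 6304/7605 -4 4 S
3 80/89 16/17 -2104/1513 1392/1513 -4 5 E
4 32/53 32/41 -2352/2173 1504/2173 -5 5 N
5 5/8 8/13 -193/208 129/208 -5 4 W
final -4 4 S

n=0: pose=(-5,5,N); sL=32/53, sR=32/41; mL=-2352/2173, mR=1504/2173; mL+mR=-16/41 → advance -1; mR−mL=3856/2173 → turn +1·90°
n=1: pose=(-5,4,W); sL=5/8, sR=8/13; mL=-193/208, mR=129/208; mL+mR=-4/13 → advance -1; mR−mL=161/104 → turn +1·90°
n=2: pose=(-4,4,S); sL=160/169, sR=32/45; mL=-9008/7605, mR=6304/7605; mL+mR=-16/45 → advance -1; mR−mL=5104/2535 → turn +1·90°
n=3: pose=(-4,5,E); sL=80/89, sR=16/17; mL=-2104/1513, mR=1392/1513; mL+mR=-8/17 → advance -1; mR−mL=3496/1513 → turn +1·90°
n=4: pose=(-5,5,N); sL=32/53, sR=32/41; mL=-2352/2173, mR=1504/2173; mL+mR=-16/41 → advance -1; mR−mL=3856/2173 → turn +1·90°
n=5: pose=(-5,4,W); sL=5/8, sR=8/13; mL=-193/208, mR=129/208; mL+mR=-4/13 → advance -1; mR−mL=161/104 → turn +1·90°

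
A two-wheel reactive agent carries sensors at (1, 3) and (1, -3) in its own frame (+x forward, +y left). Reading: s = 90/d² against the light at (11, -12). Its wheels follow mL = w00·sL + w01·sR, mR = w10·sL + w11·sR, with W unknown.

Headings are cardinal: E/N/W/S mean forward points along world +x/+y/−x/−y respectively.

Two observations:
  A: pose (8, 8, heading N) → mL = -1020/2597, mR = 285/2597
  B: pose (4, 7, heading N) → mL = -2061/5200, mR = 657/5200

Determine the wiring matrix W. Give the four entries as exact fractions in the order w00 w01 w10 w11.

obs A: pose=(8,8,N) → sL=10/53, sR=10/49, mL=-1020/2597, mR=285/2597
obs B: pose=(4,7,N) → sL=9/50, sR=45/208, mL=-2061/5200, mR=657/5200
sensor matrix S = [[10/53, 10/49], [9/50, 45/208]]; det S = 5517/1350440
solve [mL_A; mL_B] = S·[w00; w01] and [mR_A; mR_B] = S·[w10; w11]:
  w00 = -1, w01 = -1, w10 = -1/2, w11 = 1

-1 -1 -1/2 1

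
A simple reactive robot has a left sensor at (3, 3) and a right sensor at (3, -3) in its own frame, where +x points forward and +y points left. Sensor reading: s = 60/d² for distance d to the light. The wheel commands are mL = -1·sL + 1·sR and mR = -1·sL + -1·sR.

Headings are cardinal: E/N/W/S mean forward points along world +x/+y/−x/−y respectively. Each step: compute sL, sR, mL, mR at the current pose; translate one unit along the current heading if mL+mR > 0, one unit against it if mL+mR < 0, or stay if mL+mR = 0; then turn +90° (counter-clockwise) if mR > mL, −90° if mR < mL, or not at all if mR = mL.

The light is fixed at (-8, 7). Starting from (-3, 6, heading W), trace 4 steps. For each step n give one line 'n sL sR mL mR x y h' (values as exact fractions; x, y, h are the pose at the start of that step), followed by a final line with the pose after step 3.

n=0: pose=(-3,6,W); sL=3, sR=15/2; mL=9/2, mR=-21/2; mL+mR=-6 → advance -1; mR−mL=-15 → turn -1·90°
n=1: pose=(-2,6,N); sL=60/13, sR=12/17; mL=-864/221, mR=-1176/221; mL+mR=-120/13 → advance -1; mR−mL=-24/17 → turn -1·90°
n=2: pose=(-2,5,E); sL=30/41, sR=30/53; mL=-360/2173, mR=-2820/2173; mL+mR=-60/41 → advance -1; mR−mL=-60/53 → turn -1·90°
n=3: pose=(-3,5,S); sL=60/89, sR=60/29; mL=3600/2581, mR=-7080/2581; mL+mR=-120/89 → advance -1; mR−mL=-120/29 → turn -1·90°

0 3 15/2 9/2 -21/2 -3 6 W
1 60/13 12/17 -864/221 -1176/221 -2 6 N
2 30/41 30/53 -360/2173 -2820/2173 -2 5 E
3 60/89 60/29 3600/2581 -7080/2581 -3 5 S
final -3 6 W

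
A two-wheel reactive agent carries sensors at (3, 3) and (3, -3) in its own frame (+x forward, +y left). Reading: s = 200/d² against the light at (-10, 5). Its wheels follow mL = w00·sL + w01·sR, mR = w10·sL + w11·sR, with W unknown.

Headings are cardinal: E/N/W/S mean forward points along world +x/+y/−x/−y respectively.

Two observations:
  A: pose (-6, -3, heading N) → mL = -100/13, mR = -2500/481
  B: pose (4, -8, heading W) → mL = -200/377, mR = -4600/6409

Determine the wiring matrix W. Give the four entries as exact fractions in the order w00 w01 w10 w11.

obs A: pose=(-6,-3,N) → sL=100/13, sR=100/37, mL=-100/13, mR=-2500/481
obs B: pose=(4,-8,W) → sL=200/377, sR=200/221, mL=-200/377, mR=-4600/6409
sensor matrix S = [[100/13, 100/37], [200/377, 200/221]]; det S = 17040000/3082729
solve [mL_A; mL_B] = S·[w00; w01] and [mR_A; mR_B] = S·[w10; w11]:
  w00 = -1, w01 = 0, w10 = -1/2, w11 = -1/2

-1 0 -1/2 -1/2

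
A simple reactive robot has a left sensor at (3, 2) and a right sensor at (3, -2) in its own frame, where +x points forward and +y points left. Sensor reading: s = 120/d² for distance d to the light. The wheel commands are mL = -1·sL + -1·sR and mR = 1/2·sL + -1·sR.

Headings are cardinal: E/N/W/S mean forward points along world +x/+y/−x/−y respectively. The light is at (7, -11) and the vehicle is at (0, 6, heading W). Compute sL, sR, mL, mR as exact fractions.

left sensor world pos  = (-3, 4); dL² = 325
right sensor world pos = (-3, 8); dR² = 461
sL = 120/325 = 24/65
sR = 120/461 = 120/461
mL = -1·sL + -1·sR = -18864/29965
mR = 1/2·sL + -1·sR = -2268/29965

24/65 120/461 -18864/29965 -2268/29965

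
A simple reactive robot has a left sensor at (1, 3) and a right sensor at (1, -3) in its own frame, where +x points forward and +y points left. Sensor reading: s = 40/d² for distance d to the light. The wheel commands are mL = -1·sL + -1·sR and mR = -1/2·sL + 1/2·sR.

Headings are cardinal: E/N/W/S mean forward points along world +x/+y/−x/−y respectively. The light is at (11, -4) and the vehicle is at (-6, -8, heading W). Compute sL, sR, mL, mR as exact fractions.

left sensor world pos  = (-7, -11); dL² = 373
right sensor world pos = (-7, -5); dR² = 325
sL = 40/373 = 40/373
sR = 40/325 = 8/65
mL = -1·sL + -1·sR = -5584/24245
mR = -1/2·sL + 1/2·sR = 192/24245

40/373 8/65 -5584/24245 192/24245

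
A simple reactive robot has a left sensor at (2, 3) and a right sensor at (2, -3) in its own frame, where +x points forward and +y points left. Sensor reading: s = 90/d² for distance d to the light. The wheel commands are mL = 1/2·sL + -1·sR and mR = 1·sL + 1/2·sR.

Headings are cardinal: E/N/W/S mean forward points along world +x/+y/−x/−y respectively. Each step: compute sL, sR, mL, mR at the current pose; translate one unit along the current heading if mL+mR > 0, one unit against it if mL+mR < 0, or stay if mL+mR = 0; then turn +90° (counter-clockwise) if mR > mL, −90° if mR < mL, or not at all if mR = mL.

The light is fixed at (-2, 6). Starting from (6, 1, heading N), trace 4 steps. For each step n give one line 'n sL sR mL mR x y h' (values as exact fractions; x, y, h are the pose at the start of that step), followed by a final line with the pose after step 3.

0 45/17 9/13 279/442 1323/442 6 1 N
1 18/17 90/37 -1197/629 1431/629 6 2 W
2 45/68 45/26 -2475/1768 675/442 5 2 S
3 18/17 18/29 -45/493 675/493 5 1 E
final 6 1 N

n=0: pose=(6,1,N); sL=45/17, sR=9/13; mL=279/442, mR=1323/442; mL+mR=801/221 → advance +1; mR−mL=522/221 → turn +1·90°
n=1: pose=(6,2,W); sL=18/17, sR=90/37; mL=-1197/629, mR=1431/629; mL+mR=234/629 → advance +1; mR−mL=2628/629 → turn +1·90°
n=2: pose=(5,2,S); sL=45/68, sR=45/26; mL=-2475/1768, mR=675/442; mL+mR=225/1768 → advance +1; mR−mL=5175/1768 → turn +1·90°
n=3: pose=(5,1,E); sL=18/17, sR=18/29; mL=-45/493, mR=675/493; mL+mR=630/493 → advance +1; mR−mL=720/493 → turn +1·90°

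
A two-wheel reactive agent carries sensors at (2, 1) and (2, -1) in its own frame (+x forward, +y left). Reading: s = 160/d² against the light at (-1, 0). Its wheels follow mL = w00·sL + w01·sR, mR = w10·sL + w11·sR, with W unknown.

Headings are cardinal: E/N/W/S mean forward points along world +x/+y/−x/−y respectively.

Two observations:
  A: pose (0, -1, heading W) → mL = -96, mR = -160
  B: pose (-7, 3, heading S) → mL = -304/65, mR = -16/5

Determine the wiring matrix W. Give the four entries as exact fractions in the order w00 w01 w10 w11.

obs A: pose=(0,-1,W) → sL=32, sR=160, mL=-96, mR=-160
obs B: pose=(-7,3,S) → sL=80/13, sR=16/5, mL=-304/65, mR=-16/5
sensor matrix S = [[32, 160], [80/13, 16/5]]; det S = -57344/65
solve [mL_A; mL_B] = S·[w00; w01] and [mR_A; mR_B] = S·[w10; w11]:
  w00 = -1/2, w01 = -1/2, w10 = 0, w11 = -1

-1/2 -1/2 0 -1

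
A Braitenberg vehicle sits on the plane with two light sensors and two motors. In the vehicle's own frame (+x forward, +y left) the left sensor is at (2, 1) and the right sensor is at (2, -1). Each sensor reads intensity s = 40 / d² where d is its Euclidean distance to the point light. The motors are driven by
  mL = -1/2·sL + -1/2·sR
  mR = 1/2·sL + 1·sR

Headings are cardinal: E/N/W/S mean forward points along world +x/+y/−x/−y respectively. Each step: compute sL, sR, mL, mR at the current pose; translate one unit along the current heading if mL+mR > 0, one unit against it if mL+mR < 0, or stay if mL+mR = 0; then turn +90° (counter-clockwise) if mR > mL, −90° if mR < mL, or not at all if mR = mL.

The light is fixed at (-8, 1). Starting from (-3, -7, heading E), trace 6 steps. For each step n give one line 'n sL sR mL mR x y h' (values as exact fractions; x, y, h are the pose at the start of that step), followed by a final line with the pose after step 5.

n=0: pose=(-3,-7,E); sL=20/49, sR=4/13; mL=-228/637, mR=326/637; mL+mR=2/13 → advance +1; mR−mL=554/637 → turn +1·90°
n=1: pose=(-2,-7,N); sL=40/61, sR=8/17; mL=-584/1037, mR=828/1037; mL+mR=4/17 → advance +1; mR−mL=1412/1037 → turn +1·90°
n=2: pose=(-2,-6,W); sL=1/2, sR=10/13; mL=-33/52, mR=53/52; mL+mR=5/13 → advance +1; mR−mL=43/26 → turn +1·90°
n=3: pose=(-3,-6,S); sL=40/117, sR=40/97; mL=-4280/11349, mR=6620/11349; mL+mR=20/97 → advance +1; mR−mL=10900/11349 → turn +1·90°
n=4: pose=(-3,-7,E); sL=20/49, sR=4/13; mL=-228/637, mR=326/637; mL+mR=2/13 → advance +1; mR−mL=554/637 → turn +1·90°
n=5: pose=(-2,-7,N); sL=40/61, sR=8/17; mL=-584/1037, mR=828/1037; mL+mR=4/17 → advance +1; mR−mL=1412/1037 → turn +1·90°

0 20/49 4/13 -228/637 326/637 -3 -7 E
1 40/61 8/17 -584/1037 828/1037 -2 -7 N
2 1/2 10/13 -33/52 53/52 -2 -6 W
3 40/117 40/97 -4280/11349 6620/11349 -3 -6 S
4 20/49 4/13 -228/637 326/637 -3 -7 E
5 40/61 8/17 -584/1037 828/1037 -2 -7 N
final -2 -6 W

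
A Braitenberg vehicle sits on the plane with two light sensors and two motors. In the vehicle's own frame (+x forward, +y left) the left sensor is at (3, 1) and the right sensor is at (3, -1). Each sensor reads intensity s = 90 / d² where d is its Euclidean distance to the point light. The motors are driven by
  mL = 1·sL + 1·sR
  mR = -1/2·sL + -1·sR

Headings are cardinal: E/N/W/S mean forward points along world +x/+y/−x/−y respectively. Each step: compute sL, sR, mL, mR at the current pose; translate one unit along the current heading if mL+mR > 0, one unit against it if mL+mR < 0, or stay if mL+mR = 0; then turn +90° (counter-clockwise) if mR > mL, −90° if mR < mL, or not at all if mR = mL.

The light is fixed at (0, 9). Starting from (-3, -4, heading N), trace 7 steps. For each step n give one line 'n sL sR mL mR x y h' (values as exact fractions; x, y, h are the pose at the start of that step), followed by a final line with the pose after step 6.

0 45/58 45/52 2475/1508 -945/754 -3 -4 N
1 90/121 90/169 26100/20449 -18495/20449 -3 -3 E
2 45/113 5/13 1150/1469 -1715/2938 -2 -3 S
3 90/221 90/169 2700/2873 -2115/2873 -2 -4 W
4 45/58 45/52 2475/1508 -945/754 -3 -4 N
5 90/121 90/169 26100/20449 -18495/20449 -3 -3 E
6 45/113 5/13 1150/1469 -1715/2938 -2 -3 S
final -2 -4 W

n=0: pose=(-3,-4,N); sL=45/58, sR=45/52; mL=2475/1508, mR=-945/754; mL+mR=45/116 → advance +1; mR−mL=-4365/1508 → turn -1·90°
n=1: pose=(-3,-3,E); sL=90/121, sR=90/169; mL=26100/20449, mR=-18495/20449; mL+mR=45/121 → advance +1; mR−mL=-44595/20449 → turn -1·90°
n=2: pose=(-2,-3,S); sL=45/113, sR=5/13; mL=1150/1469, mR=-1715/2938; mL+mR=45/226 → advance +1; mR−mL=-4015/2938 → turn -1·90°
n=3: pose=(-2,-4,W); sL=90/221, sR=90/169; mL=2700/2873, mR=-2115/2873; mL+mR=45/221 → advance +1; mR−mL=-4815/2873 → turn -1·90°
n=4: pose=(-3,-4,N); sL=45/58, sR=45/52; mL=2475/1508, mR=-945/754; mL+mR=45/116 → advance +1; mR−mL=-4365/1508 → turn -1·90°
n=5: pose=(-3,-3,E); sL=90/121, sR=90/169; mL=26100/20449, mR=-18495/20449; mL+mR=45/121 → advance +1; mR−mL=-44595/20449 → turn -1·90°
n=6: pose=(-2,-3,S); sL=45/113, sR=5/13; mL=1150/1469, mR=-1715/2938; mL+mR=45/226 → advance +1; mR−mL=-4015/2938 → turn -1·90°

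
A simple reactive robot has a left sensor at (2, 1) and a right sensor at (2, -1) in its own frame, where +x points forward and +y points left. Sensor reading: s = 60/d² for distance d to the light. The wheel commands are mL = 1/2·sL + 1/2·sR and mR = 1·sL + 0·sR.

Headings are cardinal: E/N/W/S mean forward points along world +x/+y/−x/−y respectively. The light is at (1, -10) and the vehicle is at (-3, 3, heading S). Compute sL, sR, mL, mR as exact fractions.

left sensor world pos  = (-2, 1); dL² = 130
right sensor world pos = (-4, 1); dR² = 146
sL = 60/130 = 6/13
sR = 60/146 = 30/73
mL = 1/2·sL + 1/2·sR = 414/949
mR = 1·sL + 0·sR = 6/13

6/13 30/73 414/949 6/13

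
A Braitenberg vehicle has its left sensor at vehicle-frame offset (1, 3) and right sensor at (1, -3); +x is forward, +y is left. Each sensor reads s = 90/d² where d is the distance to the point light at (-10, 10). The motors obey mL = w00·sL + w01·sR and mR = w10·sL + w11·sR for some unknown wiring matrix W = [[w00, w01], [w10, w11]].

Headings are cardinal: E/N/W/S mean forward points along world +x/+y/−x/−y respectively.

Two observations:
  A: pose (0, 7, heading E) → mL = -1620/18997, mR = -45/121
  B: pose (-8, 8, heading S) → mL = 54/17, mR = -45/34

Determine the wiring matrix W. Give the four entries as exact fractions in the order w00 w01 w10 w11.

-1/2 1/2 -1/2 0

obs A: pose=(0,7,E) → sL=90/121, sR=90/157, mL=-1620/18997, mR=-45/121
obs B: pose=(-8,8,S) → sL=45/17, sR=9, mL=54/17, mR=-45/34
sensor matrix S = [[90/121, 90/157], [45/17, 9]]; det S = 1671840/322949
solve [mL_A; mL_B] = S·[w00; w01] and [mR_A; mR_B] = S·[w10; w11]:
  w00 = -1/2, w01 = 1/2, w10 = -1/2, w11 = 0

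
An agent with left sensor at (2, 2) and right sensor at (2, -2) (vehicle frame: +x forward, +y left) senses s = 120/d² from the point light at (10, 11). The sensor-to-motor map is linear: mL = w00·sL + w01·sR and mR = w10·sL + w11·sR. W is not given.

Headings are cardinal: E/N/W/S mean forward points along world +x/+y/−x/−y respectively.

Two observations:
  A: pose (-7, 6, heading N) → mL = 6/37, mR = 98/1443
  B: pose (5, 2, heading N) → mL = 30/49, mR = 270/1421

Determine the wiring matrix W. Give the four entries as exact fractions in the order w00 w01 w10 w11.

obs A: pose=(-7,6,N) → sL=12/37, sR=20/39, mL=6/37, mR=98/1443
obs B: pose=(5,2,N) → sL=60/49, sR=60/29, mL=30/49, mR=270/1421
sensor matrix S = [[12/37, 20/39], [60/49, 60/29]]; det S = 29440/683501
solve [mL_A; mL_B] = S·[w00; w01] and [mR_A; mR_B] = S·[w10; w11]:
  w00 = 1/2, w01 = 0, w10 = 1, w11 = -1/2

1/2 0 1 -1/2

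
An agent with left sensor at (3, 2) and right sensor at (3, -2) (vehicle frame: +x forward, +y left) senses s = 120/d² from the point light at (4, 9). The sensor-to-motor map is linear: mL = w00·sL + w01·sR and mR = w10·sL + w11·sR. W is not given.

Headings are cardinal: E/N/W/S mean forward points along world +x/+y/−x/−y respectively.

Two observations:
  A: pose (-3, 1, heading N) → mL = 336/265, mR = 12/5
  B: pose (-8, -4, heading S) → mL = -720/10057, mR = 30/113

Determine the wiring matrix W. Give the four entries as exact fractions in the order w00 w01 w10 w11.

obs A: pose=(-3,1,N) → sL=60/53, sR=12/5, mL=336/265, mR=12/5
obs B: pose=(-8,-4,S) → sL=30/89, sR=30/113, mL=-720/10057, mR=30/113
sensor matrix S = [[60/53, 12/5], [30/89, 30/113]]; det S = -271008/533021
solve [mL_A; mL_B] = S·[w00; w01] and [mR_A; mR_B] = S·[w10; w11]:
  w00 = -1, w01 = 1, w10 = 0, w11 = 1

-1 1 0 1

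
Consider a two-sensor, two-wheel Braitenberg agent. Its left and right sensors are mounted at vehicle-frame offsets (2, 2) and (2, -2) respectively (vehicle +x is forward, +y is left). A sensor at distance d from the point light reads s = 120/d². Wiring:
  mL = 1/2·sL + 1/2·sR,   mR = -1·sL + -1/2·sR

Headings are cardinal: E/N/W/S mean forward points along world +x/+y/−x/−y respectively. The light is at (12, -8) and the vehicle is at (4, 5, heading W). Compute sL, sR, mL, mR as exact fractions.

120/221 24/65 504/1105 -804/1105

left sensor world pos  = (2, 3); dL² = 221
right sensor world pos = (2, 7); dR² = 325
sL = 120/221 = 120/221
sR = 120/325 = 24/65
mL = 1/2·sL + 1/2·sR = 504/1105
mR = -1·sL + -1/2·sR = -804/1105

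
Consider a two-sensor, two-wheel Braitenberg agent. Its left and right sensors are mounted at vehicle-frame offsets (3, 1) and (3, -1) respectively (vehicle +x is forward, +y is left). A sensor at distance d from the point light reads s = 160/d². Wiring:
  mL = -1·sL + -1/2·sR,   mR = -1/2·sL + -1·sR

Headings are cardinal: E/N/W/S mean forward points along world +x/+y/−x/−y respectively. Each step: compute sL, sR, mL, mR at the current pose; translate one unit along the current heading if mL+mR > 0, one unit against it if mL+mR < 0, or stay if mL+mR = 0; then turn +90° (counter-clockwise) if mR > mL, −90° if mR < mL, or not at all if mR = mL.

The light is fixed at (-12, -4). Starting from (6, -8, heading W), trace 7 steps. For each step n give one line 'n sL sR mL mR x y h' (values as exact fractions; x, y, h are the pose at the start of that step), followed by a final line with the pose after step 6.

0 16/25 80/117 -2872/2925 -2936/2925 6 -8 W
1 32/65 160/401 -18032/26065 -16816/26065 7 -8 N
2 40/73 10/17 -1045/1241 -1070/1241 7 -9 W
3 32/73 32/89 -4016/6497 -3760/6497 8 -9 N
4 80/169 80/157 -19320/26533 -19800/26533 8 -10 W
5 160/409 160/493 -111600/201637 -104880/201637 9 -10 N
6 40/97 4/9 -554/873 -568/873 9 -11 W
final 10 -11 N

n=0: pose=(6,-8,W); sL=16/25, sR=80/117; mL=-2872/2925, mR=-2936/2925; mL+mR=-1936/975 → advance -1; mR−mL=-64/2925 → turn -1·90°
n=1: pose=(7,-8,N); sL=32/65, sR=160/401; mL=-18032/26065, mR=-16816/26065; mL+mR=-34848/26065 → advance -1; mR−mL=1216/26065 → turn +1·90°
n=2: pose=(7,-9,W); sL=40/73, sR=10/17; mL=-1045/1241, mR=-1070/1241; mL+mR=-2115/1241 → advance -1; mR−mL=-25/1241 → turn -1·90°
n=3: pose=(8,-9,N); sL=32/73, sR=32/89; mL=-4016/6497, mR=-3760/6497; mL+mR=-7776/6497 → advance -1; mR−mL=256/6497 → turn +1·90°
n=4: pose=(8,-10,W); sL=80/169, sR=80/157; mL=-19320/26533, mR=-19800/26533; mL+mR=-39120/26533 → advance -1; mR−mL=-480/26533 → turn -1·90°
n=5: pose=(9,-10,N); sL=160/409, sR=160/493; mL=-111600/201637, mR=-104880/201637; mL+mR=-216480/201637 → advance -1; mR−mL=6720/201637 → turn +1·90°
n=6: pose=(9,-11,W); sL=40/97, sR=4/9; mL=-554/873, mR=-568/873; mL+mR=-374/291 → advance -1; mR−mL=-14/873 → turn -1·90°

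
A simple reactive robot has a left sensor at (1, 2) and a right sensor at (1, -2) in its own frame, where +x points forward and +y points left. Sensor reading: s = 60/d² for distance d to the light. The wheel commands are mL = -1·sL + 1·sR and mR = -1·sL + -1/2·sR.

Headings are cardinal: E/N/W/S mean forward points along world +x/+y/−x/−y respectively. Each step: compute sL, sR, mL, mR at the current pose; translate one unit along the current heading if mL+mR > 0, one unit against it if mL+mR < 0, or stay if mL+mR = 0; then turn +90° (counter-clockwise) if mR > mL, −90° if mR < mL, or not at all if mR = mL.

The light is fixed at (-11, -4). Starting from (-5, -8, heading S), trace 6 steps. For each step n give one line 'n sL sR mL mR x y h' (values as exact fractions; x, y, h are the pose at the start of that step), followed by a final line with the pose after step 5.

n=0: pose=(-5,-8,S); sL=60/89, sR=60/41; mL=2880/3649, mR=-5130/3649; mL+mR=-2250/3649 → advance -1; mR−mL=-90/41 → turn -1·90°
n=1: pose=(-5,-7,W); sL=6/5, sR=30/13; mL=72/65, mR=-153/65; mL+mR=-81/65 → advance -1; mR−mL=-45/13 → turn -1·90°
n=2: pose=(-4,-7,N); sL=60/29, sR=12/17; mL=-672/493, mR=-1194/493; mL+mR=-1866/493 → advance -1; mR−mL=-18/17 → turn -1·90°
n=3: pose=(-4,-8,E); sL=15/17, sR=3/5; mL=-24/85, mR=-201/170; mL+mR=-249/170 → advance -1; mR−mL=-9/10 → turn -1·90°
n=4: pose=(-5,-8,S); sL=60/89, sR=60/41; mL=2880/3649, mR=-5130/3649; mL+mR=-2250/3649 → advance -1; mR−mL=-90/41 → turn -1·90°
n=5: pose=(-5,-7,W); sL=6/5, sR=30/13; mL=72/65, mR=-153/65; mL+mR=-81/65 → advance -1; mR−mL=-45/13 → turn -1·90°

0 60/89 60/41 2880/3649 -5130/3649 -5 -8 S
1 6/5 30/13 72/65 -153/65 -5 -7 W
2 60/29 12/17 -672/493 -1194/493 -4 -7 N
3 15/17 3/5 -24/85 -201/170 -4 -8 E
4 60/89 60/41 2880/3649 -5130/3649 -5 -8 S
5 6/5 30/13 72/65 -153/65 -5 -7 W
final -4 -7 N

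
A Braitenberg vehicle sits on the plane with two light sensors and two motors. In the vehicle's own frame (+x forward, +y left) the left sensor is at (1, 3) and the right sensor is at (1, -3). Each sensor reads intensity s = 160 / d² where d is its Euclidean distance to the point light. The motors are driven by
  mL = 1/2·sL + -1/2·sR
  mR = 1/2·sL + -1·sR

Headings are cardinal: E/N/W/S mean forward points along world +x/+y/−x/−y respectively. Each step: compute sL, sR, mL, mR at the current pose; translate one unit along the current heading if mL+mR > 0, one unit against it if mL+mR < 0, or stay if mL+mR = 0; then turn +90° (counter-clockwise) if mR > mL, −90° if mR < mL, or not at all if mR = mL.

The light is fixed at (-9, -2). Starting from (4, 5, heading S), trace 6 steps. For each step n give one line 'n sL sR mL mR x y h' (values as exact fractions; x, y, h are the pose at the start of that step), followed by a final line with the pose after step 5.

n=0: pose=(4,5,S); sL=40/73, sR=20/17; mL=-390/1241, mR=-1120/1241; mL+mR=-1510/1241 → advance -1; mR−mL=-10/17 → turn -1·90°
n=1: pose=(4,6,W); sL=160/169, sR=32/53; mL=1536/8957, mR=-1168/8957; mL+mR=368/8957 → advance +1; mR−mL=-16/53 → turn -1·90°
n=2: pose=(3,6,N); sL=80/81, sR=80/153; mL=320/1377, mR=-40/1377; mL+mR=280/1377 → advance +1; mR−mL=-40/153 → turn -1·90°
n=3: pose=(3,7,E); sL=160/313, sR=32/41; mL=-1728/12833, mR=-6736/12833; mL+mR=-8464/12833 → advance -1; mR−mL=-16/41 → turn -1·90°
n=4: pose=(2,7,S); sL=8/13, sR=5/4; mL=-33/104, mR=-49/52; mL+mR=-131/104 → advance -1; mR−mL=-5/8 → turn -1·90°
n=5: pose=(2,8,W); sL=160/149, sR=160/269; mL=9600/40081, mR=-2320/40081; mL+mR=7280/40081 → advance +1; mR−mL=-80/269 → turn -1·90°

0 40/73 20/17 -390/1241 -1120/1241 4 5 S
1 160/169 32/53 1536/8957 -1168/8957 4 6 W
2 80/81 80/153 320/1377 -40/1377 3 6 N
3 160/313 32/41 -1728/12833 -6736/12833 3 7 E
4 8/13 5/4 -33/104 -49/52 2 7 S
5 160/149 160/269 9600/40081 -2320/40081 2 8 W
final 1 8 N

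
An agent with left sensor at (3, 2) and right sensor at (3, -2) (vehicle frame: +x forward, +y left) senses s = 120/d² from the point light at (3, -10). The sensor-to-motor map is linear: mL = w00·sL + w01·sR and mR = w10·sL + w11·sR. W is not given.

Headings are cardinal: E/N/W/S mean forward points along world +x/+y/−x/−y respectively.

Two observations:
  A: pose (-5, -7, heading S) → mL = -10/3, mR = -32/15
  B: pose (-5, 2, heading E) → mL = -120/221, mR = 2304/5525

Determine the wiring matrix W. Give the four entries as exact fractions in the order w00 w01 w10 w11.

-1 0 -1 1

obs A: pose=(-5,-7,S) → sL=10/3, sR=6/5, mL=-10/3, mR=-32/15
obs B: pose=(-5,2,E) → sL=120/221, sR=24/25, mL=-120/221, mR=2304/5525
sensor matrix S = [[10/3, 6/5], [120/221, 24/25]]; det S = 2816/1105
solve [mL_A; mL_B] = S·[w00; w01] and [mR_A; mR_B] = S·[w10; w11]:
  w00 = -1, w01 = 0, w10 = -1, w11 = 1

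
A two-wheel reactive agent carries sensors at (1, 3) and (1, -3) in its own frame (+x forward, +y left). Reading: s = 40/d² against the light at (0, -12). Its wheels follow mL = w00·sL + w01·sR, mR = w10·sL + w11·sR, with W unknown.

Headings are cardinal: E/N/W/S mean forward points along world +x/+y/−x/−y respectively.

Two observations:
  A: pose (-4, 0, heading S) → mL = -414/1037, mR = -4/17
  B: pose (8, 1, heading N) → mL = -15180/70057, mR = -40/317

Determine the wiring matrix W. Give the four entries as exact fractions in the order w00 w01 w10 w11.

-1/2 -1 0 -1

obs A: pose=(-4,0,S) → sL=20/61, sR=4/17, mL=-414/1037, mR=-4/17
obs B: pose=(8,1,N) → sL=40/221, sR=40/317, mL=-15180/70057, mR=-40/317
sensor matrix S = [[20/61, 4/17], [40/221, 40/317]]; det S = -88320/72649109
solve [mL_A; mL_B] = S·[w00; w01] and [mR_A; mR_B] = S·[w10; w11]:
  w00 = -1/2, w01 = -1, w10 = 0, w11 = -1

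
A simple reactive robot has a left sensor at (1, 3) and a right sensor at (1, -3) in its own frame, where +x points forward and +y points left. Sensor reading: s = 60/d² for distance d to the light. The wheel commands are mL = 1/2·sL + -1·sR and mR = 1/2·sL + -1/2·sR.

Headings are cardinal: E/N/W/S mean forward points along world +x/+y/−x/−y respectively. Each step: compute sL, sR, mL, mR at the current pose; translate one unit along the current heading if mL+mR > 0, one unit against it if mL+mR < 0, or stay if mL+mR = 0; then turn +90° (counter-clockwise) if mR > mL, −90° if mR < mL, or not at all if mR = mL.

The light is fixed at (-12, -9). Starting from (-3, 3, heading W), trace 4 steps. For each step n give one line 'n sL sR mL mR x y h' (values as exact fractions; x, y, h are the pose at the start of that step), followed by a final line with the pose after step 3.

0 12/29 60/289 -6/8381 864/8381 -3 3 W
1 30/121 30/73 -2535/8833 -720/8833 -4 3 S
2 60/337 60/181 -14790/60997 -4680/60997 -4 4 E
3 15/53 15/74 -120/1961 315/7844 -5 4 N
final -5 3 W

n=0: pose=(-3,3,W); sL=12/29, sR=60/289; mL=-6/8381, mR=864/8381; mL+mR=858/8381 → advance +1; mR−mL=30/289 → turn +1·90°
n=1: pose=(-4,3,S); sL=30/121, sR=30/73; mL=-2535/8833, mR=-720/8833; mL+mR=-3255/8833 → advance -1; mR−mL=15/73 → turn +1·90°
n=2: pose=(-4,4,E); sL=60/337, sR=60/181; mL=-14790/60997, mR=-4680/60997; mL+mR=-19470/60997 → advance -1; mR−mL=30/181 → turn +1·90°
n=3: pose=(-5,4,N); sL=15/53, sR=15/74; mL=-120/1961, mR=315/7844; mL+mR=-165/7844 → advance -1; mR−mL=15/148 → turn +1·90°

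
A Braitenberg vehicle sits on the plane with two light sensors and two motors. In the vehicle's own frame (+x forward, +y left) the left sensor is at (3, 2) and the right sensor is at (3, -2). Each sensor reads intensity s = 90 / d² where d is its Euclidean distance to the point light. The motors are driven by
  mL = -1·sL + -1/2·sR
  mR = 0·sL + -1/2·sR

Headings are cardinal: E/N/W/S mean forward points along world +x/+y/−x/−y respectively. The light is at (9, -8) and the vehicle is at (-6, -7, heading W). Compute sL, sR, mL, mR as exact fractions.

18/65 10/37 -991/2405 -5/37

left sensor world pos  = (-9, -9); dL² = 325
right sensor world pos = (-9, -5); dR² = 333
sL = 90/325 = 18/65
sR = 90/333 = 10/37
mL = -1·sL + -1/2·sR = -991/2405
mR = 0·sL + -1/2·sR = -5/37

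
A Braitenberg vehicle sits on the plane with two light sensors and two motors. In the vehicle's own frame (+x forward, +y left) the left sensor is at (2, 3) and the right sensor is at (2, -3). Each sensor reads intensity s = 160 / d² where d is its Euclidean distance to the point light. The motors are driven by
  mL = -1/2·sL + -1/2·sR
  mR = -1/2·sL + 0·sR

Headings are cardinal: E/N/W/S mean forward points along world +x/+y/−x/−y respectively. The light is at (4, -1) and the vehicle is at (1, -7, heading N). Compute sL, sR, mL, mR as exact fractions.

40/13 10 -85/13 -20/13

left sensor world pos  = (-2, -5); dL² = 52
right sensor world pos = (4, -5); dR² = 16
sL = 160/52 = 40/13
sR = 160/16 = 10
mL = -1/2·sL + -1/2·sR = -85/13
mR = -1/2·sL + 0·sR = -20/13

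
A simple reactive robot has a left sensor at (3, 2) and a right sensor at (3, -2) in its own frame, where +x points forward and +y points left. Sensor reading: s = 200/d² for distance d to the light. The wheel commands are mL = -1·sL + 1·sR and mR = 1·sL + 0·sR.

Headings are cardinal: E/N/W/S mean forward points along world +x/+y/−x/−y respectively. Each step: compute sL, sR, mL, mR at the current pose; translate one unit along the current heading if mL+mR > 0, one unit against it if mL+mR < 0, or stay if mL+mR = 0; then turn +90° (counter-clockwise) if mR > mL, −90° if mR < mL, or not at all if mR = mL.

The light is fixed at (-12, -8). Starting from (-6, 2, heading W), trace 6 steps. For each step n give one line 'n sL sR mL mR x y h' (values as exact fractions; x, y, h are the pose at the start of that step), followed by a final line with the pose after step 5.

0 200/73 200/153 -16000/11169 200/73 -6 2 W
1 100/49 100/29 2000/1421 100/49 -7 2 S
2 40/37 200/113 2880/4181 40/37 -7 1 E
3 5/4 25/26 -15/52 5/4 -6 1 N
4 200/73 200/153 -16000/11169 200/73 -6 2 W
5 100/49 100/29 2000/1421 100/49 -7 2 S
final -7 1 E

n=0: pose=(-6,2,W); sL=200/73, sR=200/153; mL=-16000/11169, mR=200/73; mL+mR=200/153 → advance +1; mR−mL=46600/11169 → turn +1·90°
n=1: pose=(-7,2,S); sL=100/49, sR=100/29; mL=2000/1421, mR=100/49; mL+mR=100/29 → advance +1; mR−mL=900/1421 → turn +1·90°
n=2: pose=(-7,1,E); sL=40/37, sR=200/113; mL=2880/4181, mR=40/37; mL+mR=200/113 → advance +1; mR−mL=1640/4181 → turn +1·90°
n=3: pose=(-6,1,N); sL=5/4, sR=25/26; mL=-15/52, mR=5/4; mL+mR=25/26 → advance +1; mR−mL=20/13 → turn +1·90°
n=4: pose=(-6,2,W); sL=200/73, sR=200/153; mL=-16000/11169, mR=200/73; mL+mR=200/153 → advance +1; mR−mL=46600/11169 → turn +1·90°
n=5: pose=(-7,2,S); sL=100/49, sR=100/29; mL=2000/1421, mR=100/49; mL+mR=100/29 → advance +1; mR−mL=900/1421 → turn +1·90°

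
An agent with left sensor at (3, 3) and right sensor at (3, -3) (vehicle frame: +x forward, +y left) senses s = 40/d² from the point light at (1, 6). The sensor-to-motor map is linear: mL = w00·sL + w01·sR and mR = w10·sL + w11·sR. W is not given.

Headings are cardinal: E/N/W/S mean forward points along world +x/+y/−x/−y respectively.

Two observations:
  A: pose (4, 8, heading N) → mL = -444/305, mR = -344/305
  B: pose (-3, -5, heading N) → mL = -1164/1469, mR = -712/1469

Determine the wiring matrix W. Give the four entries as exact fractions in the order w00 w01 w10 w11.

obs A: pose=(4,8,N) → sL=8/5, sR=40/61, mL=-444/305, mR=-344/305
obs B: pose=(-3,-5,N) → sL=40/113, sR=8/13, mL=-1164/1469, mR=-712/1469
sensor matrix S = [[8/5, 40/61], [40/113, 8/13]]; det S = 337152/448045
solve [mL_A; mL_B] = S·[w00; w01] and [mR_A; mR_B] = S·[w10; w11]:
  w00 = -1/2, w01 = -1, w10 = -1/2, w11 = -1/2

-1/2 -1 -1/2 -1/2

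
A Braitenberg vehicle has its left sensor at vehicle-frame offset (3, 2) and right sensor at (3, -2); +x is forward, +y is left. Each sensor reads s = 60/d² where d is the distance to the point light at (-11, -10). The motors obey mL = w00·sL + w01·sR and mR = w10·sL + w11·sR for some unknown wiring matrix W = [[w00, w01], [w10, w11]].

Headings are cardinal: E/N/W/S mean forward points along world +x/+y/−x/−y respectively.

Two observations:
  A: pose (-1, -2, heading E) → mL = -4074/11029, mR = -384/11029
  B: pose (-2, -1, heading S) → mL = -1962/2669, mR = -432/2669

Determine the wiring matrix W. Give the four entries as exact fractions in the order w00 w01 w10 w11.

-1 -1/2 1/2 -1/2

obs A: pose=(-1,-2,E) → sL=60/269, sR=12/41, mL=-4074/11029, mR=-384/11029
obs B: pose=(-2,-1,S) → sL=60/157, sR=12/17, mL=-1962/2669, mR=-432/2669
sensor matrix S = [[60/269, 12/41], [60/157, 12/17]]; det S = 1342080/29436401
solve [mL_A; mL_B] = S·[w00; w01] and [mR_A; mR_B] = S·[w10; w11]:
  w00 = -1, w01 = -1/2, w10 = 1/2, w11 = -1/2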